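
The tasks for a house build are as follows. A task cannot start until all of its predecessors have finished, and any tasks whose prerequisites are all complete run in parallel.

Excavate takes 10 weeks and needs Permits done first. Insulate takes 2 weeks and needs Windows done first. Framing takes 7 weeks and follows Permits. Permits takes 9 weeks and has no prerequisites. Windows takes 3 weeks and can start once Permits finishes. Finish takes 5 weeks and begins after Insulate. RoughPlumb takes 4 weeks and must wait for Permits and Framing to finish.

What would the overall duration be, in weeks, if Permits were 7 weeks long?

18

Baseline: Permits→Framing→RoughPlumb = 9+7+4 = 20 → 20 weeks.
Permits lies on that path, so at 7 weeks the path becomes 18 weeks.
That remains the longest chain; total 18 weeks.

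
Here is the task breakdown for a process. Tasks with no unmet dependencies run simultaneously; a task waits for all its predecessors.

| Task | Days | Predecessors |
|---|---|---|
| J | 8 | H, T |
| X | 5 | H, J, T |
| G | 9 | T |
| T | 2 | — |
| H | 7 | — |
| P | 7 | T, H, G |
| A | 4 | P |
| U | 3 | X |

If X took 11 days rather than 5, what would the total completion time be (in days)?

29

The binding path is H→J→X→U = 7+8+5+3 = 23; finish at 23 days.
X is on the critical path; changing it to 11 makes that path 29 days.
The critical path is still H→J→X→U; finish is now 29 days.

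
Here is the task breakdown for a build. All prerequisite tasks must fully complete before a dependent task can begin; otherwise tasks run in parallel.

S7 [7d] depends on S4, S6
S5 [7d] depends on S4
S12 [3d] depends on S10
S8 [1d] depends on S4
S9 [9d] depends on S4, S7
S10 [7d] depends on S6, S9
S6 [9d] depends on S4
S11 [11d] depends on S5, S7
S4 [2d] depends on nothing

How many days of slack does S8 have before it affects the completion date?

The longest chain is S4→S6→S7→S9→S10→S12 = 2+9+7+9+7+3 = 37; overall finish 37 days.
The longest chain containing S8 totals 3 days.
Float = 37 − 3 = 34.

34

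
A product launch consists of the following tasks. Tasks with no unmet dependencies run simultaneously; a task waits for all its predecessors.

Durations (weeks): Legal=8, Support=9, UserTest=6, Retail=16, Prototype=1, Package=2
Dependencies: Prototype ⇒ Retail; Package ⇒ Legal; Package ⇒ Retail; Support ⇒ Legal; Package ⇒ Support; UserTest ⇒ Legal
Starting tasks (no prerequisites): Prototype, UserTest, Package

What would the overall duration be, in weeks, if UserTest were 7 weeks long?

19

The binding path is Package→Support→Legal = 2+9+8 = 19; finish at 19 weeks.
UserTest has 5 weeks of float (longest path through it is 14).
The critical path is still Package→Support→Legal; finish is now 19 weeks.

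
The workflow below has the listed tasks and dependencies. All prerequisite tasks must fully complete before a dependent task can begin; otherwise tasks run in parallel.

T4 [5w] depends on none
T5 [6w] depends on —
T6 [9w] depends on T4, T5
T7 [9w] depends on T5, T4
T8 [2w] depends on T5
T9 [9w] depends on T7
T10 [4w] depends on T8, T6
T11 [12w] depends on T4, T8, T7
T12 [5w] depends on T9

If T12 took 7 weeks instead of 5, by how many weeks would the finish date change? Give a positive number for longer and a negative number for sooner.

The binding path is T5→T7→T9→T12 = 6+9+9+5 = 29; finish at 29 weeks.
T12 lies on that path, so at 7 weeks the path becomes 31 weeks.
That remains the longest chain; total 31 weeks.
Change in finish: 31 − 29 = +2 weeks.

2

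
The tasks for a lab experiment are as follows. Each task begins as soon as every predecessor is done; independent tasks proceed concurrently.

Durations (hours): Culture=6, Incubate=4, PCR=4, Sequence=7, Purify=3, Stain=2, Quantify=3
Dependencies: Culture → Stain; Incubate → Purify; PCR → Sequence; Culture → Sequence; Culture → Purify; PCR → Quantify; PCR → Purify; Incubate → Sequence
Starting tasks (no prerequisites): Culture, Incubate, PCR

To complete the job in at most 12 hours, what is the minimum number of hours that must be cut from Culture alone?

1

Current finish: 13 hours; target: 12.
Culture is on every critical path, so each hour cut from Culture cuts the finish by one (this holds down to a finish of 11).
Need 13 − 12 = 1 hour off Culture → Culture becomes 5 hours, finish becomes 12.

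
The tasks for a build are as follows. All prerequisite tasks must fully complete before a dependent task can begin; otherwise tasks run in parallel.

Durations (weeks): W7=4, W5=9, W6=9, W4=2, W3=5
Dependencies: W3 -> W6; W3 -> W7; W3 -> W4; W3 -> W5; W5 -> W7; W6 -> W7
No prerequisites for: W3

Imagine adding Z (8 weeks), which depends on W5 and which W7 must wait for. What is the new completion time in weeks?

Originally the job takes 18 weeks.
With Z inserted, W7 now waits for max(W5, W6, W3, Z).
New critical path: W3→W5→Z→W7 = 5+9+8+4 = 26 ⇒ 26 weeks.

26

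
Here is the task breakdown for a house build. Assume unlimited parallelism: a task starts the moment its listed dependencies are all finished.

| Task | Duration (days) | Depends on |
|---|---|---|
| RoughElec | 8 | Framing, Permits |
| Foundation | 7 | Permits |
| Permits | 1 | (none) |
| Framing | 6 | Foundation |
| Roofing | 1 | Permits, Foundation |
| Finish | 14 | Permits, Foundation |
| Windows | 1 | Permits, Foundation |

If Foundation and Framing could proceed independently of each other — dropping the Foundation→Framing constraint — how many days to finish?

22

Original critical path: Permits→Foundation→Framing→RoughElec = 1+7+6+8 = 22 ⇒ 22 days.
Without Foundation→Framing, Framing's earliest start moves from 8 to 0.
After: Permits→Foundation→Finish = 1+7+14 = 22 → 22 days.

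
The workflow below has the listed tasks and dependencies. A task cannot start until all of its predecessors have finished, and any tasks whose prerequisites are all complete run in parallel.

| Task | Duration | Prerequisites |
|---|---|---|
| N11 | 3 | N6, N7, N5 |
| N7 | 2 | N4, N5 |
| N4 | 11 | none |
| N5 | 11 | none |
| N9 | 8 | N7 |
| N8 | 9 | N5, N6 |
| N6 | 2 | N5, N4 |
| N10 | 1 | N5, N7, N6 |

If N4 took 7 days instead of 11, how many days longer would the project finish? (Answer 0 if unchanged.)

0

Baseline: N4→N6→N8 = 11+2+9 = 22 → 22 days.
N4 lies on that path, so at 7 days the path becomes 18 days.
New critical path: N5→N6→N8 = 11+2+9 = 22 ⇒ 22 days.
Change in finish: 22 − 22 = +0 days.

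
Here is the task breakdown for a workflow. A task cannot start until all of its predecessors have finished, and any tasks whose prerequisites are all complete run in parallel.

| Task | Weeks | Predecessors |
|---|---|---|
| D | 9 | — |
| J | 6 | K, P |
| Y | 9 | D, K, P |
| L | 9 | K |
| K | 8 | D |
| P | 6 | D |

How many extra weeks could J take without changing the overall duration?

D→K→L = 9+8+9 = 26 sets the makespan at 26 weeks.
J finishes as early as 23 and must finish by 26.
So J can slip 26 − 23 = 3 weeks.

3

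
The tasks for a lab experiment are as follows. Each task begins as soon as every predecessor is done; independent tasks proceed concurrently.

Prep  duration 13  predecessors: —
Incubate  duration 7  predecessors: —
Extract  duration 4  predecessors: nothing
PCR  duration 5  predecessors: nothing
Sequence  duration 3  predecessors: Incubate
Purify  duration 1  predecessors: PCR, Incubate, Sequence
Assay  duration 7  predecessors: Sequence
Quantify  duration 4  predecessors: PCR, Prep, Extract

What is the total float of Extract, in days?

The longest chain is Prep→Quantify = 13+4 = 17; overall finish 17 days.
Extract finishes as early as 4 and must finish by 13.
Float = 17 − 8 = 9.

9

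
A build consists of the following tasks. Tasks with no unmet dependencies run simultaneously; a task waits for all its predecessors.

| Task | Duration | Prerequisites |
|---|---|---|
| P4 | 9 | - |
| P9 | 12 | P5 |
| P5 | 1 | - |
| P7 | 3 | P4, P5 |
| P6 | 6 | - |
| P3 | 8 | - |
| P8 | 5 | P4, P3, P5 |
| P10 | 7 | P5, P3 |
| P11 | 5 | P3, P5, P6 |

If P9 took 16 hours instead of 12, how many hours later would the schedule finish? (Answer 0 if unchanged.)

2

Baseline: P3→P10 = 8+7 = 15 → 15 hours.
P9 has 2 hours of float (longest path through it is 13).
Now P5→P9 = 1+16 = 17 is longest, so the finish becomes 17 hours.
Change in finish: 17 − 15 = +2 hours.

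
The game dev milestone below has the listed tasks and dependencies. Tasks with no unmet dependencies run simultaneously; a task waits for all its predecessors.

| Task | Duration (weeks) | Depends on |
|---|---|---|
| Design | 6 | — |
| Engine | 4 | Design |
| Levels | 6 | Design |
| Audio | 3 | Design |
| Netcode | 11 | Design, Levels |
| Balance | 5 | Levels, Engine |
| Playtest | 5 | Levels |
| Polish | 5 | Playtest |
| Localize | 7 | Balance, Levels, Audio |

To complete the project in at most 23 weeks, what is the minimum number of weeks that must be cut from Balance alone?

Current finish: 24 weeks; target: 23.
Balance is on every critical path, so each week cut from Balance cuts the finish by one (this holds down to a finish of 23).
Need 24 − 23 = 1 week off Balance → Balance becomes 4 weeks, finish becomes 23.

1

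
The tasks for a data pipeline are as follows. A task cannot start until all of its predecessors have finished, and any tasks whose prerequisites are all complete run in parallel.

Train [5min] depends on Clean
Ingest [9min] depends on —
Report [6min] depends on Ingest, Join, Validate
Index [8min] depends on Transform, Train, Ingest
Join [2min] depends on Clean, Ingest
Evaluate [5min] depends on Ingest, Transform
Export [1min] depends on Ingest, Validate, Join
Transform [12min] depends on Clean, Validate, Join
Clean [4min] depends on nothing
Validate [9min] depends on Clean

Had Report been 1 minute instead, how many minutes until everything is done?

33

Baseline: Clean→Validate→Transform→Index = 4+9+12+8 = 33 → 33 minutes.
Report is off the critical path — its longest chain is 19 minutes, giving 14 of slack.
The critical path is still Clean→Validate→Transform→Index; finish is now 33 minutes.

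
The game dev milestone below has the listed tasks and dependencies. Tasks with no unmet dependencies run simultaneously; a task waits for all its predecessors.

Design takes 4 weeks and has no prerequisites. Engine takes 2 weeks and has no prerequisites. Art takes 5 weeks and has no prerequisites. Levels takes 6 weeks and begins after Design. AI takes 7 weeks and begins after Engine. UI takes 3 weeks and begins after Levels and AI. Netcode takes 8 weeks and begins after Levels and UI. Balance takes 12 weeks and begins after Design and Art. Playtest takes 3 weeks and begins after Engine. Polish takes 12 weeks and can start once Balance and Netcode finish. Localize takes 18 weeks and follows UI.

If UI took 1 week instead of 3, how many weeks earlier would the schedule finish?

2

Actual critical path: Design→Levels→UI→Netcode→Polish = 4+6+3+8+12 = 33 ⇒ 33 weeks.
UI is on the critical path; changing it to 1 makes that path 31 weeks.
The critical path is still Design→Levels→UI→Netcode→Polish; finish is now 31 weeks.
Change in finish: 31 − 33 = -2 weeks.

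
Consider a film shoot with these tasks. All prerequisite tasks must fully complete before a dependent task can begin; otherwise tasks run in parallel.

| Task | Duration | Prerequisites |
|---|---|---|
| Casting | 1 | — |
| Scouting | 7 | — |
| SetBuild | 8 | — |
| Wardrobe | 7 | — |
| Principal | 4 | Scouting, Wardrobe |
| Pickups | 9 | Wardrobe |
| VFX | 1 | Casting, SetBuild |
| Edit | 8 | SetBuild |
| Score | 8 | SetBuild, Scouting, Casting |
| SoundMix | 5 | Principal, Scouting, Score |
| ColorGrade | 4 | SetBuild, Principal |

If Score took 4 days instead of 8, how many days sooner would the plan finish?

4

Critical path before the change: SetBuild→Score→SoundMix = 8+8+5 = 21 giving 21 days.
Since Score is critical, the -4 change carries straight to that chain (now 17 days).
The critical path is still SetBuild→Score→SoundMix; finish is now 17 days.
Change in finish: 17 − 21 = -4 days.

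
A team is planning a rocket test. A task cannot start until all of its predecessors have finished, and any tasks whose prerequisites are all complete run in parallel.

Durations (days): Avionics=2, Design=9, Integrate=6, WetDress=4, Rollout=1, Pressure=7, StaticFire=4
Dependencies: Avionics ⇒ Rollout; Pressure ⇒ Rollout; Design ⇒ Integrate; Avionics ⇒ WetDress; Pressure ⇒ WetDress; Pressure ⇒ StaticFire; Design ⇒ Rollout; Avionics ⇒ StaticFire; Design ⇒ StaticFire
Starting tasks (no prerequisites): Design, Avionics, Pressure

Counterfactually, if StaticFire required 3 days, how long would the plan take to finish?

Actual critical path: Design→Integrate = 9+6 = 15 ⇒ 15 days.
StaticFire is off the critical path — its longest chain is 13 days, giving 2 of slack.
No other chain overtakes it, so the finish is 15 days.

15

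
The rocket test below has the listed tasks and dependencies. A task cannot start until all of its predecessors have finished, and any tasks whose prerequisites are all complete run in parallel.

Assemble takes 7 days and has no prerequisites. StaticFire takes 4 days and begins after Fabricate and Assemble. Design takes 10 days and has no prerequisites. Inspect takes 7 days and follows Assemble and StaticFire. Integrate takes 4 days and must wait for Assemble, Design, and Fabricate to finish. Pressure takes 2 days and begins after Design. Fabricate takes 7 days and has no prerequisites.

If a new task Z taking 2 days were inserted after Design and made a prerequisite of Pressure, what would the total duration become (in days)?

18

Originally the schedule takes 18 days.
With Z inserted, Pressure now waits for max(Design, Z).
New critical path: Fabricate→StaticFire→Inspect = 7+4+7 = 18 ⇒ 18 days.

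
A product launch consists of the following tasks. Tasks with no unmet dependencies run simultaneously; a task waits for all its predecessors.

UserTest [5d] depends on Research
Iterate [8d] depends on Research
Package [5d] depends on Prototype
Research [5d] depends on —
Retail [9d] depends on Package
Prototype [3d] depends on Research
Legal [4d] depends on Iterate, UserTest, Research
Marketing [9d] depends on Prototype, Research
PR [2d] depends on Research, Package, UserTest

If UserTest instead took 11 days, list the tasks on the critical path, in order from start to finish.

Research, Prototype, Package, Retail

Baseline: Research→Prototype→Package→Retail = 5+3+5+9 = 22 → 22 days.
UserTest has 8 days of float (longest path through it is 14).
The critical path is still Research→Prototype→Package→Retail; finish is now 22 days.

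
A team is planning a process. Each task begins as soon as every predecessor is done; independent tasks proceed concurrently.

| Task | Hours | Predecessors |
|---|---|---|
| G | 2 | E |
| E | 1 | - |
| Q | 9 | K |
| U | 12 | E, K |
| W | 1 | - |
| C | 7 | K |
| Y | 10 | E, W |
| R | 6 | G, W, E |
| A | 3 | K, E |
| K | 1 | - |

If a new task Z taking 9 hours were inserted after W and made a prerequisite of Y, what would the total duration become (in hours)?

Originally the process takes 13 hours.
With Z inserted, Y now waits for max(E, W, Z).
New critical path: W→Z→Y = 1+9+10 = 20 ⇒ 20 hours.

20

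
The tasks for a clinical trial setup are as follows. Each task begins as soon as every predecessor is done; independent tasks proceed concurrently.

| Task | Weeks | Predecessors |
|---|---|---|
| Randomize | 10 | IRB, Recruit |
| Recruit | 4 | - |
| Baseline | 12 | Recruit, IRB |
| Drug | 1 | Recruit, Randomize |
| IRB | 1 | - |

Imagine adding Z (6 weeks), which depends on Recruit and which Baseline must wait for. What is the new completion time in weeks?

Originally the job takes 16 weeks.
With Z inserted, Baseline now waits for max(Recruit, IRB, Z).
New critical path: Recruit→Z→Baseline = 4+6+12 = 22 ⇒ 22 weeks.

22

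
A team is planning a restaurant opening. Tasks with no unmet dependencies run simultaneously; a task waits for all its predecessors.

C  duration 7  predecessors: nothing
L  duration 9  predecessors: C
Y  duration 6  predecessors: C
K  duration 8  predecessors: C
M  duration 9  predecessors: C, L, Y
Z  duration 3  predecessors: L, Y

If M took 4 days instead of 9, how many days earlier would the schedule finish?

5

Baseline: C→L→M = 7+9+9 = 25 → 25 days.
M lies on that path, so at 4 days the path becomes 20 days.
That remains the longest chain; total 20 days.
Change in finish: 20 − 25 = -5 days.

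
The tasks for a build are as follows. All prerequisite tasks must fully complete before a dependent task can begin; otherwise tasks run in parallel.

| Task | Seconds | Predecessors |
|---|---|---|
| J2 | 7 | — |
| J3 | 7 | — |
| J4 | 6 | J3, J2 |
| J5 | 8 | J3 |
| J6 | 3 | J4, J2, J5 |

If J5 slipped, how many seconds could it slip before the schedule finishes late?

0

The longest chain is J3→J5→J6 = 7+8+3 = 18; overall finish 18 seconds.
The longest chain containing J5 totals 18 seconds.
So J5 can slip 15 − 15 = 0 seconds.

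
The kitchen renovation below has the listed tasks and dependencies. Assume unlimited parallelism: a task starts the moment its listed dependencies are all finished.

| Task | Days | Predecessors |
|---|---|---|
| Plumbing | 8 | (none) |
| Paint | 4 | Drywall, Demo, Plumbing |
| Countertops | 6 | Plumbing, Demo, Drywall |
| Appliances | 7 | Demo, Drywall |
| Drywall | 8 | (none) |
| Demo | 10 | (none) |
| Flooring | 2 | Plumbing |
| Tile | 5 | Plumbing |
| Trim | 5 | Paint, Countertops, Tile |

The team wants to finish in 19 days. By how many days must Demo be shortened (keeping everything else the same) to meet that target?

2

Current finish: 21 days; target: 19.
Demo is on every critical path, so each day cut from Demo cuts the finish by one (this holds down to a finish of 19).
Need 21 − 19 = 2 days off Demo → Demo becomes 8 days, finish becomes 19.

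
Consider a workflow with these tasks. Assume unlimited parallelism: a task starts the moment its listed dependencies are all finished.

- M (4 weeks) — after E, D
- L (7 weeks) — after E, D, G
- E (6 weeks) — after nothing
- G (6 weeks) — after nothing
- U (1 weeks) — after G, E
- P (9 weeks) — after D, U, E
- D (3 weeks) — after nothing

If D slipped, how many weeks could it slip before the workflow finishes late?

G→U→P = 6+1+9 = 16 sets the makespan at 16 weeks.
D finishes as early as 3 and must finish by 7.
Float = 16 − 12 = 4.

4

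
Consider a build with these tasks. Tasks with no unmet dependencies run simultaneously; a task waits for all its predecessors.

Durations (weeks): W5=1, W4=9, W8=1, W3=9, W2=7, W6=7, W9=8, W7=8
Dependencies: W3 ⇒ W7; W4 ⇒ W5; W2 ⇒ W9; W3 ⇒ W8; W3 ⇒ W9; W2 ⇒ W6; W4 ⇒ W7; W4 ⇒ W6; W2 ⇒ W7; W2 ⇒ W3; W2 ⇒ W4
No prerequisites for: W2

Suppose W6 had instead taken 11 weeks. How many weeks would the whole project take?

The binding path is W2→W3→W7 = 7+9+8 = 24; finish at 24 weeks.
W6 has 1 week of float (longest path through it is 23).
Now W2→W4→W6 = 7+9+11 = 27 is longest, so the finish becomes 27 weeks.

27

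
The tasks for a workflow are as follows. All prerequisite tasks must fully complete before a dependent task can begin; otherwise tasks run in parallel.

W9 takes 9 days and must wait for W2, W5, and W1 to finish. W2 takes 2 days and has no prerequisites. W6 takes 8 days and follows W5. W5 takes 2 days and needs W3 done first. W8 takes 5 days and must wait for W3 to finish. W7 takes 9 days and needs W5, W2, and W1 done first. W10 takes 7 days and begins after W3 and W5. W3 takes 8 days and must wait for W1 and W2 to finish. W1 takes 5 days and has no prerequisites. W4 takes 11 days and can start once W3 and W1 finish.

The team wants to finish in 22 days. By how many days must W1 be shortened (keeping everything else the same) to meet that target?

2

Current finish: 24 days; target: 22.
W1 is on every critical path, so each day cut from W1 cuts the finish by one (this holds down to a finish of 21).
Need 24 − 22 = 2 days off W1 → W1 becomes 3 days, finish becomes 22.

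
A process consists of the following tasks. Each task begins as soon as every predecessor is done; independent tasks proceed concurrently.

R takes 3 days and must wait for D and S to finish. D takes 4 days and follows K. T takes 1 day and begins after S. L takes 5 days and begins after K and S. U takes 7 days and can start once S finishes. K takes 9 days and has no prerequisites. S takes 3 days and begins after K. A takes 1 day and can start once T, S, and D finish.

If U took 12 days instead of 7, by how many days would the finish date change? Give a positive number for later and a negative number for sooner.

5

Baseline: K→S→U = 9+3+7 = 19 → 19 days.
U lies on that path, so at 12 days the path becomes 24 days.
That remains the longest chain; total 24 days.
Change in finish: 24 − 19 = +5 days.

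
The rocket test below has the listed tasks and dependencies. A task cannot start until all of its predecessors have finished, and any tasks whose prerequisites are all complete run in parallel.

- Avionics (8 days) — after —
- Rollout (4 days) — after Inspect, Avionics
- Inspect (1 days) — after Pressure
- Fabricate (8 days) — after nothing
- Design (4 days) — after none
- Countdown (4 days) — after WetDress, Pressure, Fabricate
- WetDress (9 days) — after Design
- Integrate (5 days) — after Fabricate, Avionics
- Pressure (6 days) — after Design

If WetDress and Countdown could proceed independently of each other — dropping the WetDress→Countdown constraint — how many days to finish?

15

Original critical path: Design→WetDress→Countdown = 4+9+4 = 17 ⇒ 17 days.
Without WetDress→Countdown, Countdown's earliest start moves from 13 to 10.
After: Design→Pressure→Inspect→Rollout = 4+6+1+4 = 15 → 15 days.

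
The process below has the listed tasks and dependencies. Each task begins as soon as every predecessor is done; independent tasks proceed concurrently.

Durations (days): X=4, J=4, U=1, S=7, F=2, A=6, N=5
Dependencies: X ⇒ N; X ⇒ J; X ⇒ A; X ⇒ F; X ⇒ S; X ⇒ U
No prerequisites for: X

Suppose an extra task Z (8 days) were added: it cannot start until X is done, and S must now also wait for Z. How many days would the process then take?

19

Originally the process takes 11 days.
With Z inserted, S now waits for max(X, Z).
New critical path: X→Z→S = 4+8+7 = 19 ⇒ 19 days.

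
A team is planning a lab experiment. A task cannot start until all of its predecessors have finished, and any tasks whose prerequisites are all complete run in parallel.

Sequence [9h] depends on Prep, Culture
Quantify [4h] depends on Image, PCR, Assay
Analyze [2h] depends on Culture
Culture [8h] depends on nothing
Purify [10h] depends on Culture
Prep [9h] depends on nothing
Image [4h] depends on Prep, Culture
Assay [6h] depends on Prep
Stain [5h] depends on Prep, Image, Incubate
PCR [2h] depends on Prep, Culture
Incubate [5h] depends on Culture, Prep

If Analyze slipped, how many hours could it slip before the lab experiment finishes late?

Critical path: Prep→Incubate→Stain = 9+5+5 = 19, so the finish is 19 hours.
Analyze finishes as early as 10 and must finish by 19.
Slack of Analyze = 17 − 8 = 9 hours.

9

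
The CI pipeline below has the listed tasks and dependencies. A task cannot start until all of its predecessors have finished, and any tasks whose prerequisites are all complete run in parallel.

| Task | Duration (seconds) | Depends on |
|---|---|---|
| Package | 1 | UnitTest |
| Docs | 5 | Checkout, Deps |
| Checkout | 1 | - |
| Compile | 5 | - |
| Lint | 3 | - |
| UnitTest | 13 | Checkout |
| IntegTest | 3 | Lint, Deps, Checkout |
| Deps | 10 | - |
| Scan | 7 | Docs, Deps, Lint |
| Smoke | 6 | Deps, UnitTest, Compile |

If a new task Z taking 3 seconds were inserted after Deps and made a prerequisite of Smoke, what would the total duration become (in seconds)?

22

Originally the CI pipeline takes 22 seconds.
With Z inserted, Smoke now waits for max(Deps, UnitTest, Compile, Z).
New critical path: Deps→Docs→Scan = 10+5+7 = 22 ⇒ 22 seconds.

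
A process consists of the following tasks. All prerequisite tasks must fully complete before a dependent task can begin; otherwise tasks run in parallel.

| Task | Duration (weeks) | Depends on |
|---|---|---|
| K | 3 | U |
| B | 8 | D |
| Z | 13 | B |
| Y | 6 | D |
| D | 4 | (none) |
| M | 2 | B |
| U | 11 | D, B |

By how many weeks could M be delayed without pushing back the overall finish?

D→B→U→K = 4+8+11+3 = 26 sets the makespan at 26 weeks.
The longest chain containing M totals 14 weeks.
Float = 26 − 14 = 12.

12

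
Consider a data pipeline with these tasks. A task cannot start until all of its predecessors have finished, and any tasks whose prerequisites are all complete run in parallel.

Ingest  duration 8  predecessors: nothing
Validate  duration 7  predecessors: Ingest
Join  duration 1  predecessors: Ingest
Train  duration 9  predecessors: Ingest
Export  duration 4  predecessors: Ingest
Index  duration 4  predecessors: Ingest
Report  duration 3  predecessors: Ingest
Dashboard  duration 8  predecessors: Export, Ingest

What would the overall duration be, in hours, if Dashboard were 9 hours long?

21

Actual critical path: Ingest→Export→Dashboard = 8+4+8 = 20 ⇒ 20 hours.
Dashboard lies on that path, so at 9 hours the path becomes 21 hours.
That remains the longest chain; total 21 hours.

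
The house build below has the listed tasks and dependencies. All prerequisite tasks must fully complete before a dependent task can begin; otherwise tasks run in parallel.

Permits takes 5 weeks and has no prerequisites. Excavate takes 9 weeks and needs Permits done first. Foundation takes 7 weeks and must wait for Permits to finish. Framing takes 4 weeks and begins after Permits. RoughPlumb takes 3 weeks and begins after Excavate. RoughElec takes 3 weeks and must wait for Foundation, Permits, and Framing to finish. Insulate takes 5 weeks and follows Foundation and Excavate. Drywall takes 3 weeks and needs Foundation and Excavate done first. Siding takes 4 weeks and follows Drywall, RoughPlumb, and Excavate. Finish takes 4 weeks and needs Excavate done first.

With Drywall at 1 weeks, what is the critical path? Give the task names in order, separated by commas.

Permits, Excavate, RoughPlumb, Siding

Baseline: Permits→Excavate→Drywall→Siding = 5+9+3+4 = 21 → 21 weeks.
Since Drywall is critical, the -2 change carries straight to that chain (now 19 weeks).
New critical path: Permits→Excavate→RoughPlumb→Siding = 5+9+3+4 = 21 ⇒ 21 weeks.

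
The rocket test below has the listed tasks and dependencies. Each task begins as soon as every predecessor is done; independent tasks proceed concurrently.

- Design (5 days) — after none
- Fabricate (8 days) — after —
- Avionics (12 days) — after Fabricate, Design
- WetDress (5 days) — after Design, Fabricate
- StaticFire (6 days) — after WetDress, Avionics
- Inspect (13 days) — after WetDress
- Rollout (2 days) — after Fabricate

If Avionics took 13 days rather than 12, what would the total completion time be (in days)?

27

Critical path before the change: Fabricate→Avionics→StaticFire = 8+12+6 = 26 giving 26 days.
Avionics lies on that path, so at 13 days the path becomes 27 days.
The critical path is still Fabricate→Avionics→StaticFire; finish is now 27 days.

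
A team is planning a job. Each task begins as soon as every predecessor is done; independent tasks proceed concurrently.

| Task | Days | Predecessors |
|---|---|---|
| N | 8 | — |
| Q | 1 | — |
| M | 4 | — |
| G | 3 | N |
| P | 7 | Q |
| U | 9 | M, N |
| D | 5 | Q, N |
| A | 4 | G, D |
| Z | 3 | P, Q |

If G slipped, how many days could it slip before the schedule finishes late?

The longest chain is N→U = 8+9 = 17; overall finish 17 days.
G finishes as early as 11 and must finish by 13.
So G can slip 13 − 11 = 2 days.

2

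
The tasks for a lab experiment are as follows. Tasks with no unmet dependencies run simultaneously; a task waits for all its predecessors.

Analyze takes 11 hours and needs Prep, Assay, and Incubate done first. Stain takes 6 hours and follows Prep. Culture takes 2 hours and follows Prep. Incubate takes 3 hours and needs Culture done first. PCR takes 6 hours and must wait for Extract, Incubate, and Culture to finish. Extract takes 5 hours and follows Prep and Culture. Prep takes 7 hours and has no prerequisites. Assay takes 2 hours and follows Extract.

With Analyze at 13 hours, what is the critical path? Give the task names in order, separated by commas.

Prep, Culture, Extract, Assay, Analyze

The binding path is Prep→Culture→Extract→Assay→Analyze = 7+2+5+2+11 = 27; finish at 27 hours.
Analyze lies on that path, so at 13 hours the path becomes 29 hours.
That remains the longest chain; total 29 hours.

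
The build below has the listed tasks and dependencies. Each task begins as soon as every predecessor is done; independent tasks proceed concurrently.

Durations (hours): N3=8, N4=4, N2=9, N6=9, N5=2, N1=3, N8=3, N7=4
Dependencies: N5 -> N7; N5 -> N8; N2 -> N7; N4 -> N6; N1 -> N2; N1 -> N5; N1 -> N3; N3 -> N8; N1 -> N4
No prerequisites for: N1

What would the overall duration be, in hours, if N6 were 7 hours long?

16

Critical path before the change: N1→N4→N6 = 3+4+9 = 16 giving 16 hours.
N6 lies on that path, so at 7 hours the path becomes 14 hours.
Now N1→N2→N7 = 3+9+4 = 16 is longest, so the finish becomes 16 hours.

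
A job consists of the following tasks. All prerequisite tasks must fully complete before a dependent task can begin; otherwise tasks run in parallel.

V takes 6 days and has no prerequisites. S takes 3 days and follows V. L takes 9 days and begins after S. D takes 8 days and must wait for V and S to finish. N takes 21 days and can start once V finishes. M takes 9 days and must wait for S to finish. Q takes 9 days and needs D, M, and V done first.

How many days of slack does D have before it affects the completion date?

1

Critical path: V→S→M→Q = 6+3+9+9 = 27, so the finish is 27 days.
Longest path through D: 26 days (earliest finish 17, latest finish 18).
So D can slip 18 − 17 = 1 day.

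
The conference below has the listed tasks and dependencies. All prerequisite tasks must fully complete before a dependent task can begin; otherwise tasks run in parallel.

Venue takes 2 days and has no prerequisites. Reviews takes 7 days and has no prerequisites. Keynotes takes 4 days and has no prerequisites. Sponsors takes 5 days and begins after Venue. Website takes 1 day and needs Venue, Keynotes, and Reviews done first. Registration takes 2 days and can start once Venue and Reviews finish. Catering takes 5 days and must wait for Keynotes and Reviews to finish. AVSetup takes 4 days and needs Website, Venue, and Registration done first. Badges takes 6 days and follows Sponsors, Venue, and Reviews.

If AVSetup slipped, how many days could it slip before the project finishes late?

0

Venue→Sponsors→Badges = 2+5+6 = 13 sets the makespan at 13 days.
The longest chain containing AVSetup totals 13 days.
Slack of AVSetup = 9 − 9 = 0 days.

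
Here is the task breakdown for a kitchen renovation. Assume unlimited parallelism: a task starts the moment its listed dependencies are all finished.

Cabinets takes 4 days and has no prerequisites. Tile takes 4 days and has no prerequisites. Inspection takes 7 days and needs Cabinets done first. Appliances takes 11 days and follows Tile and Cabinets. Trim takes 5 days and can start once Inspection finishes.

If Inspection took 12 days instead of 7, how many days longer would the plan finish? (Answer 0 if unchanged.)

5

Critical path before the change: Cabinets→Inspection→Trim = 4+7+5 = 16 giving 16 days.
Since Inspection is critical, the +5 change carries straight to that chain (now 21 days).
No other chain overtakes it, so the finish is 21 days.
Change in finish: 21 − 16 = +5 days.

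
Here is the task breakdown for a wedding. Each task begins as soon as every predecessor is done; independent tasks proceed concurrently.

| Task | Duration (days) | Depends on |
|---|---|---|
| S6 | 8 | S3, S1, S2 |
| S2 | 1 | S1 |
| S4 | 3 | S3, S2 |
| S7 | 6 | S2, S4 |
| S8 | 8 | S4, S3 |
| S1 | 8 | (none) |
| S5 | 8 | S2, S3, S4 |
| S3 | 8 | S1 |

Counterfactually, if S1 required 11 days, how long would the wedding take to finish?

As given, the longest chain is S1→S3→S4→S5 = 8+8+3+8 = 27, so the finish is 27 days.
S1 lies on that path, so at 11 days the path becomes 30 days.
The critical path is still S1→S3→S4→S5; finish is now 30 days.

30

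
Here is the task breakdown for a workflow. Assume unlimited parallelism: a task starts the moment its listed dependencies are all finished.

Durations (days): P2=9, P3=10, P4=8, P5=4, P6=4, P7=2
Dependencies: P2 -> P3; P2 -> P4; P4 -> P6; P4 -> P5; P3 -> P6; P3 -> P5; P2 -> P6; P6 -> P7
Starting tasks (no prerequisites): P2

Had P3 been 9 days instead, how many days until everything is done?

24

Actual critical path: P2→P3→P6→P7 = 9+10+4+2 = 25 ⇒ 25 days.
P3 lies on that path, so at 9 days the path becomes 24 days.
That remains the longest chain; total 24 days.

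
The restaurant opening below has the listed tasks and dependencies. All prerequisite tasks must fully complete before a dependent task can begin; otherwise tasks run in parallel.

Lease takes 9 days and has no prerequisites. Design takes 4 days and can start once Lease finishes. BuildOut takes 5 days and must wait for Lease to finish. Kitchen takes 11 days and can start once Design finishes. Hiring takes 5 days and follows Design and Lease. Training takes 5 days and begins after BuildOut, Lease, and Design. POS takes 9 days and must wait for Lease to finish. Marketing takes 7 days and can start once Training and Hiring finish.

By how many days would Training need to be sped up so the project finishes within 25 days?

1

Current finish: 26 days; target: 25.
Training is on every critical path, so each day cut from Training cuts the finish by one (this holds down to a finish of 25).
Need 26 − 25 = 1 day off Training → Training becomes 4 days, finish becomes 25.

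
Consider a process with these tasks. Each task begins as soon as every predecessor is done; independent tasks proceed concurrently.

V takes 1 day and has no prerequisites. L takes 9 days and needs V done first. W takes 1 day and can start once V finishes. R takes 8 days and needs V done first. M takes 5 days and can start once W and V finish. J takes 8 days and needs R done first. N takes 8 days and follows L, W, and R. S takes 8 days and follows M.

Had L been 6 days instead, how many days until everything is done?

17

Baseline: V→L→N = 1+9+8 = 18 → 18 days.
Since L is critical, the -3 change carries straight to that chain (now 15 days).
New critical path: V→R→J = 1+8+8 = 17 ⇒ 17 days.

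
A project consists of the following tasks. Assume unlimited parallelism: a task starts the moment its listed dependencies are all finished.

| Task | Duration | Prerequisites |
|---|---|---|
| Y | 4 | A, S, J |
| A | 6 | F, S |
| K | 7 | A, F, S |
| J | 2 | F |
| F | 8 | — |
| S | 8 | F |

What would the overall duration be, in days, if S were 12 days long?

Critical path before the change: F→S→A→K = 8+8+6+7 = 29 giving 29 days.
S lies on that path, so at 12 days the path becomes 33 days.
The critical path is still F→S→A→K; finish is now 33 days.

33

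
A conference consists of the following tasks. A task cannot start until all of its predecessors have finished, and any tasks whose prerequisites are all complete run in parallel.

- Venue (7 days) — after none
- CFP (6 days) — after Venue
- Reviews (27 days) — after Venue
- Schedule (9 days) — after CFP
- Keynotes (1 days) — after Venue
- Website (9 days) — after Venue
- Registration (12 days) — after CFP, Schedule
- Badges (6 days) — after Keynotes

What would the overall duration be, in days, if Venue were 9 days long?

Baseline: Venue→CFP→Schedule→Registration = 7+6+9+12 = 34 → 34 days.
Venue is on the critical path; changing it to 9 makes that path 36 days.
No other chain overtakes it, so the finish is 36 days.

36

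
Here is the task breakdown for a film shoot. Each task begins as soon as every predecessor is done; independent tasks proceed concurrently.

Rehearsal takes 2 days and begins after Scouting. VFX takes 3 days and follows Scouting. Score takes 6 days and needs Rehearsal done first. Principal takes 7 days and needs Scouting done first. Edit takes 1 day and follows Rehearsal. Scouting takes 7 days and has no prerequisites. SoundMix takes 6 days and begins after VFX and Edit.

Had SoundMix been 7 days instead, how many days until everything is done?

17

Actual critical path: Scouting→Rehearsal→Edit→SoundMix = 7+2+1+6 = 16 ⇒ 16 days.
Since SoundMix is critical, the +1 change carries straight to that chain (now 17 days).
That remains the longest chain; total 17 days.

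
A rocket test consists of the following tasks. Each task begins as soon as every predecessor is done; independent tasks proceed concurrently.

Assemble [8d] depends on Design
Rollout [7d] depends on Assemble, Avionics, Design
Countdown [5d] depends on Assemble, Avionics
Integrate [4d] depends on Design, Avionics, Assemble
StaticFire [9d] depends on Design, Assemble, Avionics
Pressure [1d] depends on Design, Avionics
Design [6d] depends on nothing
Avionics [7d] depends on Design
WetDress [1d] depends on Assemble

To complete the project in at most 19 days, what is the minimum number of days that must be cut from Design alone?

4

Current finish: 23 days; target: 19.
Design is on every critical path, so each day cut from Design cuts the finish by one (this holds down to a finish of 18).
Need 23 − 19 = 4 days off Design → Design becomes 2 days, finish becomes 19.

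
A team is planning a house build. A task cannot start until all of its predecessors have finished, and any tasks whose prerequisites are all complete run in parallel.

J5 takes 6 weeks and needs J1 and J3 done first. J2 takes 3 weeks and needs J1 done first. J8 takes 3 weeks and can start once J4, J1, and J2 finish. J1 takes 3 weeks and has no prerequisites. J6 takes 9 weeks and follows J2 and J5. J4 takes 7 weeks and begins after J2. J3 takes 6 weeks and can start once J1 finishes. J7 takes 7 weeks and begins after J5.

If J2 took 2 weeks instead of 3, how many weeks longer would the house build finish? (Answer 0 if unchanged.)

0

As given, the longest chain is J1→J3→J5→J6 = 3+6+6+9 = 24, so the finish is 24 weeks.
The longest path through J2 is only 16 weeks, so J2 has float 8.
The critical path is still J1→J3→J5→J6; finish is now 24 weeks.
Change in finish: 24 − 24 = +0 weeks.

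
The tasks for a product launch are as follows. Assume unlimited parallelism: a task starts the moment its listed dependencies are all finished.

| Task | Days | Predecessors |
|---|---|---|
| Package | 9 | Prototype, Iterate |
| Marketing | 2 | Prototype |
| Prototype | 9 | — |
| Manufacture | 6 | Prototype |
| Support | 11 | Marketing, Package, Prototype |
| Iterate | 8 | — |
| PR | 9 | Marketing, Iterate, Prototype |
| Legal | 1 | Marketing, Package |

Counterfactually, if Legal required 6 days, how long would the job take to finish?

29

Baseline: Prototype→Package→Support = 9+9+11 = 29 → 29 days.
The longest path through Legal is only 19 days, so Legal has float 10.
That remains the longest chain; total 29 days.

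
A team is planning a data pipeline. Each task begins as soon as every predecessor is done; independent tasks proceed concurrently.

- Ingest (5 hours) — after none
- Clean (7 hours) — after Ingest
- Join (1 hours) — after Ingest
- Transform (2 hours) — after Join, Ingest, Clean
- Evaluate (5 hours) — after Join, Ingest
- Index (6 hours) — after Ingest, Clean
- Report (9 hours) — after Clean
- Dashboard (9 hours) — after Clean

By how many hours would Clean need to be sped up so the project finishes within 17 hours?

Current finish: 21 hours; target: 17.
Clean is on every critical path, so each hour cut from Clean cuts the finish by one (this holds down to a finish of 15).
Need 21 − 17 = 4 hours off Clean → Clean becomes 3 hours, finish becomes 17.

4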